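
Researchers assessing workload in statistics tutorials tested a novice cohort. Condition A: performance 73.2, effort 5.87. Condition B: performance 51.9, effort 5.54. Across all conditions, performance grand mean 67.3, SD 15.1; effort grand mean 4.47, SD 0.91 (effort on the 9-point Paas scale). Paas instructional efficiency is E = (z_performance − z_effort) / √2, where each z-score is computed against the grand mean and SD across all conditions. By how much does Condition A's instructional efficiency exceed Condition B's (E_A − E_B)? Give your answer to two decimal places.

Condition A: z_P = (73.2 − 67.3)/15.1 = 0.3907; z_E = (5.87 − 4.47)/0.91 = 1.5385; E_A = (0.3907 − 1.5385)/√2 = -0.8116.
Condition B: z_P = (51.9 − 67.3)/15.1 = -1.0199; z_E = (5.54 − 4.47)/0.91 = 1.1758; E_B = (-1.0199 − 1.1758)/√2 = -1.5526.
E_A − E_B = -0.8116 − (-1.5526) = 0.7410 ≈ 0.74.

0.74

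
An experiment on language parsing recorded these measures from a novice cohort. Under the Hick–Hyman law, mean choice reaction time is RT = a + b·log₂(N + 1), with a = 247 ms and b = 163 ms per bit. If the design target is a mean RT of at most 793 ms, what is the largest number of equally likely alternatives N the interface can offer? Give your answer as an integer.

Set 247 + 163·log₂(N + 1) ≤ 793.
log₂(N + 1) ≤ (793 − 247) / 163 = 3.3497.
N + 1 ≤ 2^3.3497 = 10.1944.
N ≤ 9.1944, so the largest integer N is 9.

9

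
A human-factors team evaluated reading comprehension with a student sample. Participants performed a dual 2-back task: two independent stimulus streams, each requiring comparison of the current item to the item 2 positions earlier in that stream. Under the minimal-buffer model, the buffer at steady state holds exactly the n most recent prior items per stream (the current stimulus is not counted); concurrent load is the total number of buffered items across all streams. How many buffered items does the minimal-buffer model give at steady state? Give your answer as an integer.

Each stream's buffer holds its 2 most recent prior items.
Two independent streams: 2 × 2 = 4 buffered items at steady state.

4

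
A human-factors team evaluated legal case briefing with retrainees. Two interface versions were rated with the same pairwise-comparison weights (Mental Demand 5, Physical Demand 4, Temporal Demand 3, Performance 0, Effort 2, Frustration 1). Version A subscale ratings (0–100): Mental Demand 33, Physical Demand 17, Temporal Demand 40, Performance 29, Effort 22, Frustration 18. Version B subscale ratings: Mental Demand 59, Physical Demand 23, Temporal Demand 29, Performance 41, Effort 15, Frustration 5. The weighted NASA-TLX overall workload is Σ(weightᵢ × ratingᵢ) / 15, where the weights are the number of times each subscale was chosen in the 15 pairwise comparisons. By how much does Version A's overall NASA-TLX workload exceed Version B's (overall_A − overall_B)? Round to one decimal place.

Version A weighted sum = 5·33 + 4·17 + 3·40 + 0·29 + 2·22 + 1·18 = 165 + 68 + 120 + 0 + 44 + 18 = 415; overall_A = 415/15 = 27.6667.
Version B weighted sum = 5·59 + 4·23 + 3·29 + 0·41 + 2·15 + 1·5 = 295 + 92 + 87 + 0 + 30 + 5 = 509; overall_B = 509/15 = 33.9333.
Difference = 27.6667 − 33.9333 = -6.2666 ≈ -6.3.

-6.3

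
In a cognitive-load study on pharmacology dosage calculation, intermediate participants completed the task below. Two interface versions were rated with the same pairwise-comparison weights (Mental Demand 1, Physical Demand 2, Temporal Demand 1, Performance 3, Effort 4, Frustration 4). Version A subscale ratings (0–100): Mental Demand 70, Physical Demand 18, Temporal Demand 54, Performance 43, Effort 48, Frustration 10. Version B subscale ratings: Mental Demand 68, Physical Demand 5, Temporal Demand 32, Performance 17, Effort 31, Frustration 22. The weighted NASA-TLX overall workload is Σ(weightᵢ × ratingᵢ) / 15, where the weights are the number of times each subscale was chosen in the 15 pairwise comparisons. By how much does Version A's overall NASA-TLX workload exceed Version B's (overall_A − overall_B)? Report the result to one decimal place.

9.9

Version A weighted sum = 1·70 + 2·18 + 1·54 + 3·43 + 4·48 + 4·10 = 70 + 36 + 54 + 129 + 192 + 40 = 521; overall_A = 521/15 = 34.7333.
Version B weighted sum = 1·68 + 2·5 + 1·32 + 3·17 + 4·31 + 4·22 = 68 + 10 + 32 + 51 + 124 + 88 = 373; overall_B = 373/15 = 24.8667.
Difference = 34.7333 − 24.8667 = 9.8666 ≈ 9.9.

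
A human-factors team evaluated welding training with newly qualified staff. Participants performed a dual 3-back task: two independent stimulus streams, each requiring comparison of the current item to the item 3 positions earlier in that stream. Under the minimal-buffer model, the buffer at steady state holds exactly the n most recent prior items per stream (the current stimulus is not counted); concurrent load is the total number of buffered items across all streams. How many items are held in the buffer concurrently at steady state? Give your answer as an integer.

Each stream's buffer holds its 3 most recent prior items.
Two independent streams: 2 × 3 = 6 buffered items at steady state.

6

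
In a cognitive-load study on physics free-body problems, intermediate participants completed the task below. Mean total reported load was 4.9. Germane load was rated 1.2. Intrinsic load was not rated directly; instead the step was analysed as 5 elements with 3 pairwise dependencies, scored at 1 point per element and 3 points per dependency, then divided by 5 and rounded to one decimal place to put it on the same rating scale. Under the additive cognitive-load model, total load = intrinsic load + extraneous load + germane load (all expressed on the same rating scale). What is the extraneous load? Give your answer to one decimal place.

Intrinsic (element-interactivity): (5 × 1 + 3 × 3) / 5 = 14 / 5 = 2.8000 → 2.8.
extraneous load = total − intrinsic − germane
             = 4.9 − 2.8 − 1.2 = 0.9.

0.9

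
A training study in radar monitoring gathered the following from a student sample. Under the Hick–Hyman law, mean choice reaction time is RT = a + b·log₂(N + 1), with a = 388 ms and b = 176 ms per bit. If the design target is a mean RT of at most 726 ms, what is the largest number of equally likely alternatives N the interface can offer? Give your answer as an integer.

Set 388 + 176·log₂(N + 1) ≤ 726.
log₂(N + 1) ≤ (726 − 388) / 176 = 1.9205.
N + 1 ≤ 2^1.9205 = 3.7855.
N ≤ 2.7855, so the largest integer N is 2.

2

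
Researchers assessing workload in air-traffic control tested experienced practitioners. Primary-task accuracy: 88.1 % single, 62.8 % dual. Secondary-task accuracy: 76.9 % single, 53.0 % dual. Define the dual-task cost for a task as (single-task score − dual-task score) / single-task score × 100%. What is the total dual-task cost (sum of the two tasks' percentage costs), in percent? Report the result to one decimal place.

Primary cost = (88.1 − 62.8) / 88.1 × 100% = 28.7174%.
Secondary cost = (76.9 − 53.0) / 76.9 × 100% = 31.0793%.
Total = 28.7174% + 31.0793% = 59.7967% ≈ 59.8%.

59.8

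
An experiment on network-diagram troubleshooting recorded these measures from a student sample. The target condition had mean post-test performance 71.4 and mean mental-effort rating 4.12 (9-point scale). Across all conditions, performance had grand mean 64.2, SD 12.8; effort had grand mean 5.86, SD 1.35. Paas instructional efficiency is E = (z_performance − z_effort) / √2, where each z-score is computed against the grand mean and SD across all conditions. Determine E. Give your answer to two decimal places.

z_performance = (71.4 − 64.2) / 12.8 = 7.2000 / 12.8 = 0.5625.
z_effort = (4.12 − 5.86) / 1.35 = -1.7400 / 1.35 = -1.2889.
z_P − z_E = 0.5625 − (-1.2889) = 1.8514.
E = 1.8514 / √2 = 1.8514 / 1.41421 = 1.3091 ≈ 1.31.

1.31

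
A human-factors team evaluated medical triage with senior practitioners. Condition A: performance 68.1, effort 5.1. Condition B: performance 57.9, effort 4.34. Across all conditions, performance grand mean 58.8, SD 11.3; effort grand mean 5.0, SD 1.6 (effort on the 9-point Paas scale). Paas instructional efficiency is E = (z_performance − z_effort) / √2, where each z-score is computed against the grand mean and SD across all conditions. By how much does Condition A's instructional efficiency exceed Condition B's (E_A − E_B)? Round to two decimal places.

0.30

Condition A: z_P = (68.1 − 58.8)/11.3 = 0.8230; z_E = (5.1 − 5.0)/1.6 = 0.0625; E_A = (0.8230 − 0.0625)/√2 = 0.5378.
Condition B: z_P = (57.9 − 58.8)/11.3 = -0.0796; z_E = (4.34 − 5.0)/1.6 = -0.4125; E_B = (-0.0796 − (-0.4125))/√2 = 0.2354.
E_A − E_B = 0.5378 − 0.2354 = 0.3024 ≈ 0.30.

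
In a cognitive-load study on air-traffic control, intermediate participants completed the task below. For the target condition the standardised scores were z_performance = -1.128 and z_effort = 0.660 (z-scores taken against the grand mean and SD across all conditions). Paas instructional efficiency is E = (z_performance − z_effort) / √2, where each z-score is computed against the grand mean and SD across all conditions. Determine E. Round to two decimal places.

-1.26

z_P − z_E = -1.128 − 0.660 = -1.7880.
E = -1.7880 / √2 = -1.7880 / 1.41421 = -1.2643 ≈ -1.26.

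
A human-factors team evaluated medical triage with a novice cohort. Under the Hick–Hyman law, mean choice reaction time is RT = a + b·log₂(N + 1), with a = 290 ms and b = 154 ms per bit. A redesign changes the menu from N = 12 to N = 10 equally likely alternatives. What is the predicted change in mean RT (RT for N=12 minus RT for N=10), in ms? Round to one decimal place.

RT(12) = 290 + 154·log₂(13) = 290 + 154·3.7004 = 859.8616 ms.
RT(10) = 290 + 154·log₂(11) = 290 + 154·3.4594 = 822.7476 ms.
Difference = 859.8616 − 822.7476 = 37.1140 ≈ 37.1 ms.

37.1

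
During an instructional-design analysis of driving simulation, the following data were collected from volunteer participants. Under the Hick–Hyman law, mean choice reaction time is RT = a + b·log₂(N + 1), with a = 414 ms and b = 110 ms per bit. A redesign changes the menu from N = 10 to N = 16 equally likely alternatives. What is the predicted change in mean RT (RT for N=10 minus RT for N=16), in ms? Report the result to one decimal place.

-69.1

RT(10) = 414 + 110·log₂(11) = 414 + 110·3.4594 = 794.5340 ms.
RT(16) = 414 + 110·log₂(17) = 414 + 110·4.0875 = 863.6250 ms.
Difference = 794.5340 − 863.6250 = -69.0910 ≈ -69.1 ms.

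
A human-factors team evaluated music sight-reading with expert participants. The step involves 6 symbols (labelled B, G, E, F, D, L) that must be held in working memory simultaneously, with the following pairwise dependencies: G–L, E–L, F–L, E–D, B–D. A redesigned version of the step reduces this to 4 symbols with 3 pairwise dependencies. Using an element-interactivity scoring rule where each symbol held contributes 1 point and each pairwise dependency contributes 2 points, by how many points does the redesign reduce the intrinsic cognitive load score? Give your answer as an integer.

6

Original: 6 × 1 + 5 × 2 = 6 + 10 = 16.
Redesigned: 4 × 1 + 3 × 2 = 4 + 6 = 10.
Reduction = 16 − 10 = 6.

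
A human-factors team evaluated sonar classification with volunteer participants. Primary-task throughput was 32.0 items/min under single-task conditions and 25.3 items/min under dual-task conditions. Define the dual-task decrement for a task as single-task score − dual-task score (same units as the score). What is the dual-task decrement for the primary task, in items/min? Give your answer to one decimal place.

6.7

Decrement = 32.0 − 25.3 = 6.7000 items/min ≈ 6.7 items/min.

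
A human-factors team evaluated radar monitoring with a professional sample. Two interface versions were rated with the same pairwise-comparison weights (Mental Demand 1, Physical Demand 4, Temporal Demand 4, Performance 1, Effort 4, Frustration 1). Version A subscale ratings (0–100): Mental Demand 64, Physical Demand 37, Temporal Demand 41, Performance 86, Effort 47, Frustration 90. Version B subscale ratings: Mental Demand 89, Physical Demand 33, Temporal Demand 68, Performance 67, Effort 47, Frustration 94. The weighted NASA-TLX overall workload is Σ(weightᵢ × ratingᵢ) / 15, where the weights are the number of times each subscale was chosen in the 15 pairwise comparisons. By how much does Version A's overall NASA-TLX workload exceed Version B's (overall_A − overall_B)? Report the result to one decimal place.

-6.8

Version A weighted sum = 1·64 + 4·37 + 4·41 + 1·86 + 4·47 + 1·90 = 64 + 148 + 164 + 86 + 188 + 90 = 740; overall_A = 740/15 = 49.3333.
Version B weighted sum = 1·89 + 4·33 + 4·68 + 1·67 + 4·47 + 1·94 = 89 + 132 + 272 + 67 + 188 + 94 = 842; overall_B = 842/15 = 56.1333.
Difference = 49.3333 − 56.1333 = -6.8000 ≈ -6.8.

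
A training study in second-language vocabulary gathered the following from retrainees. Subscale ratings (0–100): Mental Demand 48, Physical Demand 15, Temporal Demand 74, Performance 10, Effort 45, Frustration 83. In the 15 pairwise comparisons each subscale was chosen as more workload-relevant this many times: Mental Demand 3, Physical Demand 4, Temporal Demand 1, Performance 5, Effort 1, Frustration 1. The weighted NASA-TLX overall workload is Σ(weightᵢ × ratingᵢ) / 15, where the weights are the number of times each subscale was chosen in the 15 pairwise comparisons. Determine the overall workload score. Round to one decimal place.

The tallies are the weights (they sum to 15).
Weighted sum = 3·48 + 4·15 + 1·74 + 5·10 + 1·45 + 1·83
            = 144 + 60 + 74 + 50 + 45 + 83 = 456.
Overall workload = 456 / 15 = 30.4000 ≈ 30.4.

30.4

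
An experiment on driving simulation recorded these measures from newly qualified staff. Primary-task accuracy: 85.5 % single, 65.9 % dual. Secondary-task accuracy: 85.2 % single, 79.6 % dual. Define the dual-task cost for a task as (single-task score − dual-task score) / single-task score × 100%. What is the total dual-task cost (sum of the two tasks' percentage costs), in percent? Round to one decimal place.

29.5

Primary cost = (85.5 − 65.9) / 85.5 × 100% = 22.9240%.
Secondary cost = (85.2 − 79.6) / 85.2 × 100% = 6.5728%.
Total = 22.9240% + 6.5728% = 29.4968% ≈ 29.5%.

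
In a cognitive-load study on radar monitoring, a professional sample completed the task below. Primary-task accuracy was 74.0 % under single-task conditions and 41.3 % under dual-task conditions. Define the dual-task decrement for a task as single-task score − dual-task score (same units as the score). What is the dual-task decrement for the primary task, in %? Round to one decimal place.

Decrement = 74.0 − 41.3 = 32.7000 % ≈ 32.7 %.

32.7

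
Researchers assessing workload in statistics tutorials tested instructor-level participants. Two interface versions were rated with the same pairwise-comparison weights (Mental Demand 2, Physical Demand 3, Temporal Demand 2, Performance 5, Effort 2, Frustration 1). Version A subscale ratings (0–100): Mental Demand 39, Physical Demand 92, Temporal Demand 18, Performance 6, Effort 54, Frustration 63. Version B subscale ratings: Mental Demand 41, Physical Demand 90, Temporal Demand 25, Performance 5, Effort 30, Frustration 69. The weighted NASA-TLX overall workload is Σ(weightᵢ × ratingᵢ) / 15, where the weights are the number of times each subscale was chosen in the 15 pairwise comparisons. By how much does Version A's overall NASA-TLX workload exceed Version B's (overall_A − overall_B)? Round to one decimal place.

Version A weighted sum = 2·39 + 3·92 + 2·18 + 5·6 + 2·54 + 1·63 = 78 + 276 + 36 + 30 + 108 + 63 = 591; overall_A = 591/15 = 39.4000.
Version B weighted sum = 2·41 + 3·90 + 2·25 + 5·5 + 2·30 + 1·69 = 82 + 270 + 50 + 25 + 60 + 69 = 556; overall_B = 556/15 = 37.0667.
Difference = 39.4000 − 37.0667 = 2.3333 ≈ 2.3.

2.3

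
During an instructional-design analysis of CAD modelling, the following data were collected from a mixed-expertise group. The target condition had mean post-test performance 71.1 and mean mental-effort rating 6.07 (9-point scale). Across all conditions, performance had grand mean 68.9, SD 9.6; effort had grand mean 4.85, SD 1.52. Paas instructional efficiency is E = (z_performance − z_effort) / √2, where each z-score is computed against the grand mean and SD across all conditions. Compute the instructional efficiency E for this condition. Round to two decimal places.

z_performance = (71.1 − 68.9) / 9.6 = 2.2000 / 9.6 = 0.2292.
z_effort = (6.07 − 4.85) / 1.52 = 1.2200 / 1.52 = 0.8026.
z_P − z_E = 0.2292 − 0.8026 = -0.5734.
E = -0.5734 / √2 = -0.5734 / 1.41421 = -0.4055 ≈ -0.41.

-0.41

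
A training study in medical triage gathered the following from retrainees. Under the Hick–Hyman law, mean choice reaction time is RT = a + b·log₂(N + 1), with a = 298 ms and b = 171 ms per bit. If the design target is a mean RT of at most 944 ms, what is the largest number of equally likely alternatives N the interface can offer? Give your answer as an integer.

12

Set 298 + 171·log₂(N + 1) ≤ 944.
log₂(N + 1) ≤ (944 − 298) / 171 = 3.7778.
N + 1 ≤ 2^3.7778 = 13.7161.
N ≤ 12.7161, so the largest integer N is 12.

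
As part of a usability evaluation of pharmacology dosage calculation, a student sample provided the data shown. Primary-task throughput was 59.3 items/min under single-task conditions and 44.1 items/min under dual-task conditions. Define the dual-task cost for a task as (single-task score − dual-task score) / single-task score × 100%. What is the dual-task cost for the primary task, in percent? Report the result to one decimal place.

Cost = (59.3 − 44.1) / 59.3 × 100%
     = 15.2000 / 59.3 × 100% = 25.6324%.
≈ 25.6%.

25.6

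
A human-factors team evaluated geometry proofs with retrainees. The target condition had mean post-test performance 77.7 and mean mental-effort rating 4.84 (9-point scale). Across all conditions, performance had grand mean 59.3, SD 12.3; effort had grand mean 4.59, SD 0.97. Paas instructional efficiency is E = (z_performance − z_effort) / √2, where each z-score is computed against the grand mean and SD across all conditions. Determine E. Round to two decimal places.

z_performance = (77.7 − 59.3) / 12.3 = 18.4000 / 12.3 = 1.4959.
z_effort = (4.84 − 4.59) / 0.97 = 0.2500 / 0.97 = 0.2577.
z_P − z_E = 1.4959 − 0.2577 = 1.2382.
E = 1.2382 / √2 = 1.2382 / 1.41421 = 0.8755 ≈ 0.88.

0.88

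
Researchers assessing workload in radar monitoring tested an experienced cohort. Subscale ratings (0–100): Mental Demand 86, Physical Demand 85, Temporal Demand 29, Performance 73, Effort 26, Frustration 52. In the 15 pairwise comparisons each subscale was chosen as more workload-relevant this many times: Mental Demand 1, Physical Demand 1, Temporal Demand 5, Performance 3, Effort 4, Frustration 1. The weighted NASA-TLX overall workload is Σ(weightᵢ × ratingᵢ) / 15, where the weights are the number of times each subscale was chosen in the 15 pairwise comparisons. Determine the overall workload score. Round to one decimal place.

46.1

The tallies are the weights (they sum to 15).
Weighted sum = 1·86 + 1·85 + 5·29 + 3·73 + 4·26 + 1·52
            = 86 + 85 + 145 + 219 + 104 + 52 = 691.
Overall workload = 691 / 15 = 46.0667 ≈ 46.1.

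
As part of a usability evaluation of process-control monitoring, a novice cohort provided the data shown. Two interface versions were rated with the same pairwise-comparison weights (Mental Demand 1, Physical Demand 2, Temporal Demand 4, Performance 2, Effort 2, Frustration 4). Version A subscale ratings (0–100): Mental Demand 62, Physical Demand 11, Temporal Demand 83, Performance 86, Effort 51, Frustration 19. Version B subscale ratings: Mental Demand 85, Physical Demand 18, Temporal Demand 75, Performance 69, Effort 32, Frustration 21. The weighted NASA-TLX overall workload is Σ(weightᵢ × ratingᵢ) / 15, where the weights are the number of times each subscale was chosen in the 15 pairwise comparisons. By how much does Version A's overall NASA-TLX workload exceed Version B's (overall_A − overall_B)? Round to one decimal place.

3.9

Version A weighted sum = 1·62 + 2·11 + 4·83 + 2·86 + 2·51 + 4·19 = 62 + 22 + 332 + 172 + 102 + 76 = 766; overall_A = 766/15 = 51.0667.
Version B weighted sum = 1·85 + 2·18 + 4·75 + 2·69 + 2·32 + 4·21 = 85 + 36 + 300 + 138 + 64 + 84 = 707; overall_B = 707/15 = 47.1333.
Difference = 51.0667 − 47.1333 = 3.9334 ≈ 3.9.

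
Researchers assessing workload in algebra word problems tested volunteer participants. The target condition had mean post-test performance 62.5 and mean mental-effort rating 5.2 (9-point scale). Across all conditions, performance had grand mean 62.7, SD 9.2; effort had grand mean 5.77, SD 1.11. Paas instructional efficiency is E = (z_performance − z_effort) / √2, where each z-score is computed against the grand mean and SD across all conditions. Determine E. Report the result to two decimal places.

0.35

z_performance = (62.5 − 62.7) / 9.2 = -0.2000 / 9.2 = -0.0217.
z_effort = (5.2 − 5.77) / 1.11 = -0.5700 / 1.11 = -0.5135.
z_P − z_E = -0.0217 − (-0.5135) = 0.4918.
E = 0.4918 / √2 = 0.4918 / 1.41421 = 0.3478 ≈ 0.35.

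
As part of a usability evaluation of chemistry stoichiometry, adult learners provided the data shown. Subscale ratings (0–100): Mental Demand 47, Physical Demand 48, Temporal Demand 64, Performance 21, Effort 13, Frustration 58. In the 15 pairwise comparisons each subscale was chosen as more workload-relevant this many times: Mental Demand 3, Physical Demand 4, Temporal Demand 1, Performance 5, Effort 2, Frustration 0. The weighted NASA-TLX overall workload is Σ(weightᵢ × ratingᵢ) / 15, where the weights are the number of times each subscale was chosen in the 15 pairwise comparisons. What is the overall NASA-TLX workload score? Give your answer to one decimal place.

The tallies are the weights (they sum to 15).
Weighted sum = 3·47 + 4·48 + 1·64 + 5·21 + 2·13 + 0·58
            = 141 + 192 + 64 + 105 + 26 + 0 = 528.
Overall workload = 528 / 15 = 35.2000 ≈ 35.2.

35.2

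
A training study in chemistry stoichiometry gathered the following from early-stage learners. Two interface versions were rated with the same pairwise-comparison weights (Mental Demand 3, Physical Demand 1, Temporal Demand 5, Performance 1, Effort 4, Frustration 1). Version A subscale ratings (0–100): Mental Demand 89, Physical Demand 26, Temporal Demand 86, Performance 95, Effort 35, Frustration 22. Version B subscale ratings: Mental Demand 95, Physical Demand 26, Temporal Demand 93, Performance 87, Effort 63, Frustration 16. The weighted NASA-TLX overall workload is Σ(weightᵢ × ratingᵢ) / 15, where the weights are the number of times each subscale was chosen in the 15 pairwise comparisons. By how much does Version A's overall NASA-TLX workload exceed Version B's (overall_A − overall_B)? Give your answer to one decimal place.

-10.1

Version A weighted sum = 3·89 + 1·26 + 5·86 + 1·95 + 4·35 + 1·22 = 267 + 26 + 430 + 95 + 140 + 22 = 980; overall_A = 980/15 = 65.3333.
Version B weighted sum = 3·95 + 1·26 + 5·93 + 1·87 + 4·63 + 1·16 = 285 + 26 + 465 + 87 + 252 + 16 = 1131; overall_B = 1131/15 = 75.4000.
Difference = 65.3333 − 75.4000 = -10.0667 ≈ -10.1.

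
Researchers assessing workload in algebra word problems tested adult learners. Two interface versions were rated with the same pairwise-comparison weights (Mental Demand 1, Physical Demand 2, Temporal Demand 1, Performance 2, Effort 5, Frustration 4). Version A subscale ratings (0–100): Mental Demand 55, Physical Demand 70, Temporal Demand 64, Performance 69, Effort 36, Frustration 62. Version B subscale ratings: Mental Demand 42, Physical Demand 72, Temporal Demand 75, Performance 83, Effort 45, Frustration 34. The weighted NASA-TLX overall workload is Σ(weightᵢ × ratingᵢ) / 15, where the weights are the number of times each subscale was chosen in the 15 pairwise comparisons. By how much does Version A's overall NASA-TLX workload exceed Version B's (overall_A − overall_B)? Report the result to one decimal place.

2.5

Version A weighted sum = 1·55 + 2·70 + 1·64 + 2·69 + 5·36 + 4·62 = 55 + 140 + 64 + 138 + 180 + 248 = 825; overall_A = 825/15 = 55.0000.
Version B weighted sum = 1·42 + 2·72 + 1·75 + 2·83 + 5·45 + 4·34 = 42 + 144 + 75 + 166 + 225 + 136 = 788; overall_B = 788/15 = 52.5333.
Difference = 55.0000 − 52.5333 = 2.4667 ≈ 2.5.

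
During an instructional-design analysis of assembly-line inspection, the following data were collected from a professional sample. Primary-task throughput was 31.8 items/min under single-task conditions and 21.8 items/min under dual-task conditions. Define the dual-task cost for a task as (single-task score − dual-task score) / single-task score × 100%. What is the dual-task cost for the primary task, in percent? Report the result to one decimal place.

Cost = (31.8 − 21.8) / 31.8 × 100%
     = 10.0000 / 31.8 × 100% = 31.4465%.
≈ 31.4%.

31.4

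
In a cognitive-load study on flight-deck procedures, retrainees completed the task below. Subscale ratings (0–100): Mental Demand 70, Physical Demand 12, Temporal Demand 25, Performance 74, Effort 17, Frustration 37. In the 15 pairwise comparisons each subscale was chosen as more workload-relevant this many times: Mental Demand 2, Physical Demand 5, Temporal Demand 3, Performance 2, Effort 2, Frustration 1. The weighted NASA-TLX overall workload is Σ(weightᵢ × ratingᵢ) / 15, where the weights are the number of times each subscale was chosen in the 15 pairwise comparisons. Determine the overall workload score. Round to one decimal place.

32.9

The tallies are the weights (they sum to 15).
Weighted sum = 2·70 + 5·12 + 3·25 + 2·74 + 2·17 + 1·37
            = 140 + 60 + 75 + 148 + 34 + 37 = 494.
Overall workload = 494 / 15 = 32.9333 ≈ 32.9.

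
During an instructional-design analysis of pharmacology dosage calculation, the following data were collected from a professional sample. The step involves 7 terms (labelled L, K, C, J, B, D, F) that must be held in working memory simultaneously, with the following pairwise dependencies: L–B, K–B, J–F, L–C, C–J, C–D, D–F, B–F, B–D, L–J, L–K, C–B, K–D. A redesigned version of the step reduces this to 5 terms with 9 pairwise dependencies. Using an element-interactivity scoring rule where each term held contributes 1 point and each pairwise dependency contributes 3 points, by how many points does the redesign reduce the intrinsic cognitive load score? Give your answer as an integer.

Original: 7 × 1 + 13 × 3 = 7 + 39 = 46.
Redesigned: 5 × 1 + 9 × 3 = 5 + 27 = 32.
Reduction = 46 − 32 = 14.

14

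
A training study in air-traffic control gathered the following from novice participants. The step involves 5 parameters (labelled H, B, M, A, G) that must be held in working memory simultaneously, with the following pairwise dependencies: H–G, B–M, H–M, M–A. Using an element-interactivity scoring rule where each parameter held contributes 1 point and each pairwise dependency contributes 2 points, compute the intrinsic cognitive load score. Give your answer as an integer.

13

Count of parameters held simultaneously: 5.
Count of pairwise dependencies listed: 4.
Element contribution: 5 × 1 = 5.
Interaction contribution: 4 × 2 = 8.
Intrinsic load = 5 + 8 = 13.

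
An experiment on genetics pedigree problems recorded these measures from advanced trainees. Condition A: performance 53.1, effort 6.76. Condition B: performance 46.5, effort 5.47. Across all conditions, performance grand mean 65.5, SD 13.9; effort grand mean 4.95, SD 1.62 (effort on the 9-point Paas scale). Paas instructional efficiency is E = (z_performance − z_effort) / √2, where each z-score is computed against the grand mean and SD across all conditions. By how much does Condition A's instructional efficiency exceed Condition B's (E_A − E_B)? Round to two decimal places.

Condition A: z_P = (53.1 − 65.5)/13.9 = -0.8921; z_E = (6.76 − 4.95)/1.62 = 1.1173; E_A = (-0.8921 − 1.1173)/√2 = -1.4209.
Condition B: z_P = (46.5 − 65.5)/13.9 = -1.3669; z_E = (5.47 − 4.95)/1.62 = 0.3210; E_B = (-1.3669 − 0.3210)/√2 = -1.1935.
E_A − E_B = -1.4209 − (-1.1935) = -0.2274 ≈ -0.23.

-0.23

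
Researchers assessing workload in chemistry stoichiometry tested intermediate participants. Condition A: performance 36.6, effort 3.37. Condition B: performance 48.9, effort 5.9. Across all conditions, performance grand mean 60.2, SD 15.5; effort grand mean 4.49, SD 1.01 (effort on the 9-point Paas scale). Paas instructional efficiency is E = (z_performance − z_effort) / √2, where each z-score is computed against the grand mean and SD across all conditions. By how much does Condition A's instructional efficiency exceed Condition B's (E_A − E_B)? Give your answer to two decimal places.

Condition A: z_P = (36.6 − 60.2)/15.5 = -1.5226; z_E = (3.37 − 4.49)/1.01 = -1.1089; E_A = (-1.5226 − (-1.1089))/√2 = -0.2925.
Condition B: z_P = (48.9 − 60.2)/15.5 = -0.7290; z_E = (5.9 − 4.49)/1.01 = 1.3960; E_B = (-0.7290 − 1.3960)/√2 = -1.5026.
E_A − E_B = -0.2925 − (-1.5026) = 1.2101 ≈ 1.21.

1.21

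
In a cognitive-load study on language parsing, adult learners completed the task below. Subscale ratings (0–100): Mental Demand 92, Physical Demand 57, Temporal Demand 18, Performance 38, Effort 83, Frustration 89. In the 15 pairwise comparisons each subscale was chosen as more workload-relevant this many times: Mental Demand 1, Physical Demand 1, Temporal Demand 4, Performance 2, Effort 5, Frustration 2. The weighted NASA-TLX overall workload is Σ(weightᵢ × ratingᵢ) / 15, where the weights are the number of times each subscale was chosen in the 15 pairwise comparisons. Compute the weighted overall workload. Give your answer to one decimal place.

59.3

The tallies are the weights (they sum to 15).
Weighted sum = 1·92 + 1·57 + 4·18 + 2·38 + 5·83 + 2·89
            = 92 + 57 + 72 + 76 + 415 + 178 = 890.
Overall workload = 890 / 15 = 59.3333 ≈ 59.3.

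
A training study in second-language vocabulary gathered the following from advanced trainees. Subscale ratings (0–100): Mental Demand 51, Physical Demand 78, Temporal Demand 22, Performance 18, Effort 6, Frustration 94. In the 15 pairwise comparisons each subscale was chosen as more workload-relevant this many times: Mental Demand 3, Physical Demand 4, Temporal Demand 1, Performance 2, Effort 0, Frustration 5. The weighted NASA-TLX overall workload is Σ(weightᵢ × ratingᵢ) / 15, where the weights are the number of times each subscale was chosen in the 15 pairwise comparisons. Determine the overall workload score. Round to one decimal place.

The tallies are the weights (they sum to 15).
Weighted sum = 3·51 + 4·78 + 1·22 + 2·18 + 0·6 + 5·94
            = 153 + 312 + 22 + 36 + 0 + 470 = 993.
Overall workload = 993 / 15 = 66.2000 ≈ 66.2.

66.2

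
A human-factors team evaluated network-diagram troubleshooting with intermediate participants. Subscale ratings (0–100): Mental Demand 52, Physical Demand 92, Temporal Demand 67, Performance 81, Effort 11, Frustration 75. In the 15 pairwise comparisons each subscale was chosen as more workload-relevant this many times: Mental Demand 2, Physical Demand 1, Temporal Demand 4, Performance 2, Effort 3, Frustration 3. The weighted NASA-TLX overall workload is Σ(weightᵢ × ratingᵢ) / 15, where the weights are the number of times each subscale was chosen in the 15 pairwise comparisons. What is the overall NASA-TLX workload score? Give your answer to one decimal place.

58.9

The tallies are the weights (they sum to 15).
Weighted sum = 2·52 + 1·92 + 4·67 + 2·81 + 3·11 + 3·75
            = 104 + 92 + 268 + 162 + 33 + 225 = 884.
Overall workload = 884 / 15 = 58.9333 ≈ 58.9.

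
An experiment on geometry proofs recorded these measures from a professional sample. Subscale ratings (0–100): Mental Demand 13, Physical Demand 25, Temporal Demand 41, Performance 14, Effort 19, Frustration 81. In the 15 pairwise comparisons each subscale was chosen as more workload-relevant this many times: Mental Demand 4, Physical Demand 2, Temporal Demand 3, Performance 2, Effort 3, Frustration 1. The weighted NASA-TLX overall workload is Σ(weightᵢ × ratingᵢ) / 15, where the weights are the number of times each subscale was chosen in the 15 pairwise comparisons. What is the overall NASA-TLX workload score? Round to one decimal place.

26.1

The tallies are the weights (they sum to 15).
Weighted sum = 4·13 + 2·25 + 3·41 + 2·14 + 3·19 + 1·81
            = 52 + 50 + 123 + 28 + 57 + 81 = 391.
Overall workload = 391 / 15 = 26.0667 ≈ 26.1.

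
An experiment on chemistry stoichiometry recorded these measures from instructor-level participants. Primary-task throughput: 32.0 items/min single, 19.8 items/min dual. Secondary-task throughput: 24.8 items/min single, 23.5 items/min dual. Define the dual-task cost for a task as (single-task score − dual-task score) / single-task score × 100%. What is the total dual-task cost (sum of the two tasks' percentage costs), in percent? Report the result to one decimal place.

Primary cost = (32.0 − 19.8) / 32.0 × 100% = 38.1250%.
Secondary cost = (24.8 − 23.5) / 24.8 × 100% = 5.2419%.
Total = 38.1250% + 5.2419% = 43.3669% ≈ 43.4%.

43.4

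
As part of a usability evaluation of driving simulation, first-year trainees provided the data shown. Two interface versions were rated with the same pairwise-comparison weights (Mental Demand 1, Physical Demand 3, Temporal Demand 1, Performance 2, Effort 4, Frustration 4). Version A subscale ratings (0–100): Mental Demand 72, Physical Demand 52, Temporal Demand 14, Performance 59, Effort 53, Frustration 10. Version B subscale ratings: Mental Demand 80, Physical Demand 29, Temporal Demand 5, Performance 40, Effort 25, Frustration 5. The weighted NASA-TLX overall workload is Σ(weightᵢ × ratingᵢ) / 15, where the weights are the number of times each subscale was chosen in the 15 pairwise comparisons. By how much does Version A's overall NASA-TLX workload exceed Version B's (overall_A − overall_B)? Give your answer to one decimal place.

16.0

Version A weighted sum = 1·72 + 3·52 + 1·14 + 2·59 + 4·53 + 4·10 = 72 + 156 + 14 + 118 + 212 + 40 = 612; overall_A = 612/15 = 40.8000.
Version B weighted sum = 1·80 + 3·29 + 1·5 + 2·40 + 4·25 + 4·5 = 80 + 87 + 5 + 80 + 100 + 20 = 372; overall_B = 372/15 = 24.8000.
Difference = 40.8000 − 24.8000 = 16.0000 ≈ 16.0.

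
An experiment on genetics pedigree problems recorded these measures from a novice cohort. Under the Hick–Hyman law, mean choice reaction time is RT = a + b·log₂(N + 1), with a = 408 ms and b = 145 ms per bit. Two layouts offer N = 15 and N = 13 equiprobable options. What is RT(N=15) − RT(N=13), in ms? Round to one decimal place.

27.9

RT(15) = 408 + 145·log₂(16) = 408 + 145·4.0000 = 988.0000 ms.
RT(13) = 408 + 145·log₂(14) = 408 + 145·3.8074 = 960.0730 ms.
Difference = 988.0000 − 960.0730 = 27.9270 ≈ 27.9 ms.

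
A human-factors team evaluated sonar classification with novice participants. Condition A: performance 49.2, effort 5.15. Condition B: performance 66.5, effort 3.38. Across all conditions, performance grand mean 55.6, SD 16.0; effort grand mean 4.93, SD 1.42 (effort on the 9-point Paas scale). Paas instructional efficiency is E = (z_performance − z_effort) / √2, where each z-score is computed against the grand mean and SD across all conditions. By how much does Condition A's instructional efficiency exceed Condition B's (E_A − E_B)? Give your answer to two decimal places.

Condition A: z_P = (49.2 − 55.6)/16.0 = -0.4000; z_E = (5.15 − 4.93)/1.42 = 0.1549; E_A = (-0.4000 − 0.1549)/√2 = -0.3924.
Condition B: z_P = (66.5 − 55.6)/16.0 = 0.6812; z_E = (3.38 − 4.93)/1.42 = -1.0915; E_B = (0.6812 − (-1.0915))/√2 = 1.2535.
E_A − E_B = -0.3924 − 1.2535 = -1.6459 ≈ -1.65.

-1.65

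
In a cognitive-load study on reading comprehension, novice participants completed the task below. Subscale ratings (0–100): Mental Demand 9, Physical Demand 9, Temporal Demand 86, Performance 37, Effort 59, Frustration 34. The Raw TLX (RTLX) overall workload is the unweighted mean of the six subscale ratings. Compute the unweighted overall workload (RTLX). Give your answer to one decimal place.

39.0

Sum of ratings = 9 + 9 + 86 + 37 + 59 + 34 = 234.
RTLX = 234 / 6 = 39.0000 ≈ 39.0.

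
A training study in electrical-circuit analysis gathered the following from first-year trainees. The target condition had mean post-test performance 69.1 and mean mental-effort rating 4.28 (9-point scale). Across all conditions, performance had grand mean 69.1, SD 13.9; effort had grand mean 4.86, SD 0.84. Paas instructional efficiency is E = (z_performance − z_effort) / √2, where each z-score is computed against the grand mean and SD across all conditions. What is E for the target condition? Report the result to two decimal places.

z_performance = (69.1 − 69.1) / 13.9 = 0.0000 / 13.9 = 0.0000.
z_effort = (4.28 − 4.86) / 0.84 = -0.5800 / 0.84 = -0.6905.
z_P − z_E = 0.0000 − (-0.6905) = 0.6905.
E = 0.6905 / √2 = 0.6905 / 1.41421 = 0.4883 ≈ 0.49.

0.49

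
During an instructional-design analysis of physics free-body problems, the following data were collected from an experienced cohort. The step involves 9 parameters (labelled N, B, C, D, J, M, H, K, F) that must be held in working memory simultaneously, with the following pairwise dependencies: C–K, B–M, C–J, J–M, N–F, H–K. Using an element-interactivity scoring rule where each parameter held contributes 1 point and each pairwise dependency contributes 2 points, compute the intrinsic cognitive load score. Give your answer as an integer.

Count of parameters held simultaneously: 9.
Count of pairwise dependencies listed: 6.
Element contribution: 9 × 1 = 9.
Interaction contribution: 6 × 2 = 12.
Intrinsic load = 9 + 12 = 21.

21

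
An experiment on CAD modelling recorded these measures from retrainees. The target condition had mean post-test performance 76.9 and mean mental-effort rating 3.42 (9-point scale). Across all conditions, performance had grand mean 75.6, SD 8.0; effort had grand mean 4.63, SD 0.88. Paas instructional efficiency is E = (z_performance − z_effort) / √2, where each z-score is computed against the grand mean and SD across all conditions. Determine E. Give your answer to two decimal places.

z_performance = (76.9 − 75.6) / 8.0 = 1.3000 / 8.0 = 0.1625.
z_effort = (3.42 − 4.63) / 0.88 = -1.2100 / 0.88 = -1.3750.
z_P − z_E = 0.1625 − (-1.3750) = 1.5375.
E = 1.5375 / √2 = 1.5375 / 1.41421 = 1.0872 ≈ 1.09.

1.09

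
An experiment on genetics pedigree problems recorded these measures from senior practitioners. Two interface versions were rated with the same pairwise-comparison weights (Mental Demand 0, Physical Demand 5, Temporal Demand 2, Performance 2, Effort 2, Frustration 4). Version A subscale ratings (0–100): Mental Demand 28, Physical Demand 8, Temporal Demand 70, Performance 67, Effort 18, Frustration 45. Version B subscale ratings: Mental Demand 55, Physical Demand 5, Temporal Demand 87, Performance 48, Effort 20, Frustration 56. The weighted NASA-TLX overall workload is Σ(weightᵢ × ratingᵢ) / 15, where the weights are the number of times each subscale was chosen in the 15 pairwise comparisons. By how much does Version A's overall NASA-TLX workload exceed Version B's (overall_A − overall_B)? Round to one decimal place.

Version A weighted sum = 0·28 + 5·8 + 2·70 + 2·67 + 2·18 + 4·45 = 0 + 40 + 140 + 134 + 36 + 180 = 530; overall_A = 530/15 = 35.3333.
Version B weighted sum = 0·55 + 5·5 + 2·87 + 2·48 + 2·20 + 4·56 = 0 + 25 + 174 + 96 + 40 + 224 = 559; overall_B = 559/15 = 37.2667.
Difference = 35.3333 − 37.2667 = -1.9334 ≈ -1.9.

-1.9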